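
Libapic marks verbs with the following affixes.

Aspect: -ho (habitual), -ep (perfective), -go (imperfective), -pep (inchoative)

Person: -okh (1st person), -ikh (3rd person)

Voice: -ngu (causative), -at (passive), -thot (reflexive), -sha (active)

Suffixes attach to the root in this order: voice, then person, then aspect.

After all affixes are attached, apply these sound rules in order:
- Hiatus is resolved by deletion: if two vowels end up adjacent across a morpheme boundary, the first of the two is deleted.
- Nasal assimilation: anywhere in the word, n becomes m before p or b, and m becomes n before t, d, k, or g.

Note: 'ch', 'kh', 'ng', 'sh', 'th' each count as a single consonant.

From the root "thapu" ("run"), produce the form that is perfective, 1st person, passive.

Attach voice passive -at → thapuat.
Attach person 1st person -okh → thapuatokh.
Attach aspect perfective -ep → thapuatokhep.
Apply vowel deletion: thapuatokhep → thapatokhep.
Nasal assimilation: no change.

thapatokhep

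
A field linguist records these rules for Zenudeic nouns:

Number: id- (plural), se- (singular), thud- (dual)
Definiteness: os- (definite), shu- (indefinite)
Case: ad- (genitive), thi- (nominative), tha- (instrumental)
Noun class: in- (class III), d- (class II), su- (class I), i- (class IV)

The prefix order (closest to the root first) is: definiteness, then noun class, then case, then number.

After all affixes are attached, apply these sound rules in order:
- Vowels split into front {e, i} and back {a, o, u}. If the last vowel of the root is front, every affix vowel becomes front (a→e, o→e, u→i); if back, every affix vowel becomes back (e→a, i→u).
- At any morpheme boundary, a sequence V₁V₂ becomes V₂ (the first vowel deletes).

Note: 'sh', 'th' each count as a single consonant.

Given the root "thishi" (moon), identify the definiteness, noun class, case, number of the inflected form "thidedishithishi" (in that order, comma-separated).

Segment: thud-ad-i-shu-thishi.
definiteness: shu- → indefinite.
noun class: i- → class IV.
case: ad- → genitive.
number: thud- → dual.

indefinite, class IV, genitive, dual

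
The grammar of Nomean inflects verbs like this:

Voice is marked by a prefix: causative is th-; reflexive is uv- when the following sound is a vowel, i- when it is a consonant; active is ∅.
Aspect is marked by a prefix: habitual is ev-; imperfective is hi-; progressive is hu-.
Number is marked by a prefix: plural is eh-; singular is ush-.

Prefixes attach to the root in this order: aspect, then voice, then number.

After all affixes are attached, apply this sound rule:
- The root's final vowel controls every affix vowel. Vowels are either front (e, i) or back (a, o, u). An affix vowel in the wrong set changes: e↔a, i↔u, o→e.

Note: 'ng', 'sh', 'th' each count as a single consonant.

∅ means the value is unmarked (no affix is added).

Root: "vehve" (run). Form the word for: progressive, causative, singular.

Attach aspect progressive hu- → huvehve.
Attach voice causative th- → thhuvehve.
Attach number singular ush- → ushthhuvehve.
Apply vowel harmony: ushthhuvehve → ishthhivehve.

ishthhivehve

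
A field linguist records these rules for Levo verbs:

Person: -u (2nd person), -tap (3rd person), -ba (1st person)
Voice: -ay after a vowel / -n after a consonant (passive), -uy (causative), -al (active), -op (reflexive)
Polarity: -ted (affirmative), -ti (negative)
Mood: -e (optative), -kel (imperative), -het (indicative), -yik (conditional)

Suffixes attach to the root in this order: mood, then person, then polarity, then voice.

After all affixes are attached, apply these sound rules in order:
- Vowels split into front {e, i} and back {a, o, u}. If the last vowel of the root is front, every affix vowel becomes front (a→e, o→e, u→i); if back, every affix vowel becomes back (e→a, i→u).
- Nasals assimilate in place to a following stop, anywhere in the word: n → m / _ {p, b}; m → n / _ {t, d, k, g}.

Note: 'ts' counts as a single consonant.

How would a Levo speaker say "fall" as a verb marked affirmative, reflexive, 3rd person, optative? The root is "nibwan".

Attach mood optative -e → nibwane.
Attach person 3rd person -tap → nibwanetap.
Attach polarity affirmative -ted → nibwanetapted.
Attach voice reflexive -op → nibwanetaptedop.
Apply vowel harmony: nibwanetaptedop → nibwanataptadop.
Nasal assimilation: no change.

nibwanataptadop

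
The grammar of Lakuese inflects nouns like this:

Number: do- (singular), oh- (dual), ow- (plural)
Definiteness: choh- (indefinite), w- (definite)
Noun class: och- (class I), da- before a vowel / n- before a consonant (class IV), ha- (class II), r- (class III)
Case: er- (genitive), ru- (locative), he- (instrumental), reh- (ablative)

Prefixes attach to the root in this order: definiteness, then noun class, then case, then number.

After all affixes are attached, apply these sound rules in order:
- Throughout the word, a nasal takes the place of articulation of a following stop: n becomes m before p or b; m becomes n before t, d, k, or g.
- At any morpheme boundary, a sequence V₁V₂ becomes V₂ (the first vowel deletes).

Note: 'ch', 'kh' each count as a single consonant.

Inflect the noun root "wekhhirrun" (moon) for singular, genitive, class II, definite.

derhawwekhhirrun

Attach definiteness definite w- → wwekhhirrun.
Attach noun class class II ha- → hawwekhhirrun.
Attach case genitive er- → erhawwekhhirrun.
Attach number singular do- → doerhawwekhhirrun.
Nasal assimilation: no change.
Apply vowel deletion: doerhawwekhhirrun → derhawwekhhirrun.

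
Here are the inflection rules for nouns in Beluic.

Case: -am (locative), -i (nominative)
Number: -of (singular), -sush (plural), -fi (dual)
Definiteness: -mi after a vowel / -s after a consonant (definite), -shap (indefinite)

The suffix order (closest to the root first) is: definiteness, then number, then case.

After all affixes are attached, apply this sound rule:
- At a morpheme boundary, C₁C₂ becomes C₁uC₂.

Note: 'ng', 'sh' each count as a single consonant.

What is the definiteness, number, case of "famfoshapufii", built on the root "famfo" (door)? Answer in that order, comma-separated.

indefinite, dual, nominative

Segment: famfo-shap-fi-i.
definiteness: -shap → indefinite.
number: -fi → dual.
case: -i → nominative.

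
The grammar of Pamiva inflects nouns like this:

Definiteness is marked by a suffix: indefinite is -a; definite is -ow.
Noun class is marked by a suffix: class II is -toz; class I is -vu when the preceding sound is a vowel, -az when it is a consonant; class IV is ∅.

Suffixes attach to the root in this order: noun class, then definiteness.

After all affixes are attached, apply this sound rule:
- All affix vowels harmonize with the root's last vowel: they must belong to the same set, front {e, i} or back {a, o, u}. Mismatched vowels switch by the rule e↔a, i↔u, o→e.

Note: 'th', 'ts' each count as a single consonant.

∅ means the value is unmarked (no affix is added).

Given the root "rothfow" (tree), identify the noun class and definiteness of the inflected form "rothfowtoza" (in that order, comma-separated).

Segment: rothfow-toz-a.
noun class: -toz → class II.
definiteness: -a → indefinite.

class II, indefinite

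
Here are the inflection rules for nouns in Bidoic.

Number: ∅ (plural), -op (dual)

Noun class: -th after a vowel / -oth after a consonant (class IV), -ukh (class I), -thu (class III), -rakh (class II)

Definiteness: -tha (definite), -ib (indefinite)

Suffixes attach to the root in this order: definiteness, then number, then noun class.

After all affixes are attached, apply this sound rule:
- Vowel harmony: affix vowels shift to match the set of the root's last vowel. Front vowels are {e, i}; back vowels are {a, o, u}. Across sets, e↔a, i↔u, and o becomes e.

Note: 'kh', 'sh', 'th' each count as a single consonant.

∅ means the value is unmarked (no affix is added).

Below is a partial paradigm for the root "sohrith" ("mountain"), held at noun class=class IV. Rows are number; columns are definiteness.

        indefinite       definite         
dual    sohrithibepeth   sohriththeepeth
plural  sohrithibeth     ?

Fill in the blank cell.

Attach definiteness definite -tha → sohriththa.
number = plural: zero marking, form stays sohriththa.
Attach noun class class IV -th (after vowel 'a') → sohriththath.
Apply vowel harmony: sohriththath → sohriththeth.

sohriththeth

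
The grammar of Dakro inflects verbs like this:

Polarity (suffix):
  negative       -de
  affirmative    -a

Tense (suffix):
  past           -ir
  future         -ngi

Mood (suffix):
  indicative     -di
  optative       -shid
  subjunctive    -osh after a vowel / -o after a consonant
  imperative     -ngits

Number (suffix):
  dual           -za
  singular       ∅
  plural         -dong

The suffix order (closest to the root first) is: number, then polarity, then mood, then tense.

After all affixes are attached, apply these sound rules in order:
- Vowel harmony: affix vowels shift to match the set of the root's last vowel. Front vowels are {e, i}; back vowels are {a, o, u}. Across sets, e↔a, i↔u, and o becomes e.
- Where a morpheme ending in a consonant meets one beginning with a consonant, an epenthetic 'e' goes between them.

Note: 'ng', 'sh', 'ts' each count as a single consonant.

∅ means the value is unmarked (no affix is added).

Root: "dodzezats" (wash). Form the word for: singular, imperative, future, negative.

dodzezatsedangutsengu

number = singular: zero marking, form stays dodzezats.
Attach polarity negative -de → dodzezatsde.
Attach mood imperative -ngits → dodzezatsdengits.
Attach tense future -ngi → dodzezatsdengitsngi.
Apply vowel harmony: dodzezatsdengitsngi → dodzezatsdangutsngu.
Apply epenthesis: dodzezatsdangutsngu → dodzezatsedangutsengu.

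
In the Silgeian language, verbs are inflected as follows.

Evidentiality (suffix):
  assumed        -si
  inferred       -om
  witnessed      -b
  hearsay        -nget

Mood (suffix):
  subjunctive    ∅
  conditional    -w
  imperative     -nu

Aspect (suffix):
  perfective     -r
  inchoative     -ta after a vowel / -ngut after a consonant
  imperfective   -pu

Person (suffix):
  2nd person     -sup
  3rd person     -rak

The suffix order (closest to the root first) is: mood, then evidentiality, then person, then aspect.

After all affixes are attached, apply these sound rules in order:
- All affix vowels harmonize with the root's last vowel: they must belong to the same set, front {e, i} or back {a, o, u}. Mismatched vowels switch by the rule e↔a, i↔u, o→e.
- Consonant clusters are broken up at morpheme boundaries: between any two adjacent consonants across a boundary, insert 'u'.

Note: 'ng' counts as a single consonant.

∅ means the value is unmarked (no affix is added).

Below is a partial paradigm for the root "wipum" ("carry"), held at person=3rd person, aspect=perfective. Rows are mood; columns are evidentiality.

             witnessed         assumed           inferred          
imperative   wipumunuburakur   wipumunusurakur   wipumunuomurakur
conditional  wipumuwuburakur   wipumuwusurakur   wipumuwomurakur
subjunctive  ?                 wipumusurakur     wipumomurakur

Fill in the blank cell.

mood = subjunctive: zero marking, form stays wipum.
Attach evidentiality witnessed -b → wipumb.
Attach person 3rd person -rak → wipumbrak.
Attach aspect perfective -r → wipumbrakr.
Vowel harmony: no change.
Apply epenthesis: wipumbrakr → wipumuburakur.

wipumuburakur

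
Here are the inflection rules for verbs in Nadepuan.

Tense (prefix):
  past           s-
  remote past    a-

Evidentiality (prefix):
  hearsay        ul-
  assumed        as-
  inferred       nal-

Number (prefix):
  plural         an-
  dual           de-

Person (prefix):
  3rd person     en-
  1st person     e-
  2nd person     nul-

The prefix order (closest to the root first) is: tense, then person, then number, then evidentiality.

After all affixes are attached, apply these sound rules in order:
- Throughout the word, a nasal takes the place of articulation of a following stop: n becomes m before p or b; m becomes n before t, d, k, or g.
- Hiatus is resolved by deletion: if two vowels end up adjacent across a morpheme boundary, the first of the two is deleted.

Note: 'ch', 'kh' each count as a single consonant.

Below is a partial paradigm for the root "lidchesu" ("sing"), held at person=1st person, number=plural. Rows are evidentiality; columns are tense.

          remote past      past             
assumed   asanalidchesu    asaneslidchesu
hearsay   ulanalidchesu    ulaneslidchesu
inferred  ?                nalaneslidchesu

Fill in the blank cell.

nalanalidchesu

Attach tense remote past a- → alidchesu.
Attach person 1st person e- → ealidchesu.
Attach number plural an- → anealidchesu.
Attach evidentiality inferred nal- → nalanealidchesu.
Nasal assimilation: no change.
Apply vowel deletion: nalanealidchesu → nalanalidchesu.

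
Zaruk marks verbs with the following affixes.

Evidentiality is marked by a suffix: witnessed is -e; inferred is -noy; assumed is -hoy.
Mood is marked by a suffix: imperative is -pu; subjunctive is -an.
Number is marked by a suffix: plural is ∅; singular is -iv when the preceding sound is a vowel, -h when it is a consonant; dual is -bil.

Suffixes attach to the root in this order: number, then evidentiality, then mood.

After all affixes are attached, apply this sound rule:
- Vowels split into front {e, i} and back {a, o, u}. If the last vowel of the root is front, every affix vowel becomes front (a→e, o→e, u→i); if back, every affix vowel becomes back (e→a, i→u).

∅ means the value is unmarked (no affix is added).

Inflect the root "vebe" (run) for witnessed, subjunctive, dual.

Attach number dual -bil → vebebil.
Attach evidentiality witnessed -e → vebebile.
Attach mood subjunctive -an → vebebilean.
Apply vowel harmony: vebebilean → vebebileen.

vebebileen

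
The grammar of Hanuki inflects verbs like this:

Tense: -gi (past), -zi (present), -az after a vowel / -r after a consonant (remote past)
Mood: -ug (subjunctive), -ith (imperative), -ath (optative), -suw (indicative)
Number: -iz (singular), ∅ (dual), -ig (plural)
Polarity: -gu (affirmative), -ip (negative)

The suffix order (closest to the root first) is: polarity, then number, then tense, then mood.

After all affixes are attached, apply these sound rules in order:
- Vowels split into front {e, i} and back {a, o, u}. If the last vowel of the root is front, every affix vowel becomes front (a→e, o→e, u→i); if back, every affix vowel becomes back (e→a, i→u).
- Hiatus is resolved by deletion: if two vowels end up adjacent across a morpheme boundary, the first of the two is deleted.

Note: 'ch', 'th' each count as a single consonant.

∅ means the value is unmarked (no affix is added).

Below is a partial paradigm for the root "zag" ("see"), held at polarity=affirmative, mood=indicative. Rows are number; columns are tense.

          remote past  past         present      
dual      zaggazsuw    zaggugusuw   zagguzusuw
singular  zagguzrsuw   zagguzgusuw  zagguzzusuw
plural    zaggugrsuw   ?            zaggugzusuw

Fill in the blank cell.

zagguggusuw

Attach polarity affirmative -gu → zaggu.
Attach number plural -ig → zagguig.
Attach tense past -gi → zagguiggi.
Attach mood indicative -suw → zagguiggisuw.
Apply vowel harmony: zagguiggisuw → zagguuggusuw.
Apply vowel deletion: zagguuggusuw → zagguggusuw.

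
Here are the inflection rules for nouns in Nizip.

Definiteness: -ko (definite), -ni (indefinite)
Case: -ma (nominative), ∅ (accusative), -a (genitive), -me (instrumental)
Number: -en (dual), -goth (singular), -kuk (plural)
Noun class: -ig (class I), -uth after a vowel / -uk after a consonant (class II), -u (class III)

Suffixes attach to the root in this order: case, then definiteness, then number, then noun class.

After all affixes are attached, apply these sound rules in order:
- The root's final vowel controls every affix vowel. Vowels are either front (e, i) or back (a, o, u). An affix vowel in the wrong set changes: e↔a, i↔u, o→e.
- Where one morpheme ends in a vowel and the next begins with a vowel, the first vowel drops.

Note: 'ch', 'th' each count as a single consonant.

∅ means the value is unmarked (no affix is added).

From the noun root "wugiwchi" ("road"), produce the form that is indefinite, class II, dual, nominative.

wugiwchimenenik

Attach case nominative -ma → wugiwchima.
Attach definiteness indefinite -ni → wugiwchimani.
Attach number dual -en → wugiwchimanien.
Attach noun class class II -uk (after consonant 'n') → wugiwchimanienuk.
Apply vowel harmony: wugiwchimanienuk → wugiwchimenienik.
Apply vowel deletion: wugiwchimenienik → wugiwchimenenik.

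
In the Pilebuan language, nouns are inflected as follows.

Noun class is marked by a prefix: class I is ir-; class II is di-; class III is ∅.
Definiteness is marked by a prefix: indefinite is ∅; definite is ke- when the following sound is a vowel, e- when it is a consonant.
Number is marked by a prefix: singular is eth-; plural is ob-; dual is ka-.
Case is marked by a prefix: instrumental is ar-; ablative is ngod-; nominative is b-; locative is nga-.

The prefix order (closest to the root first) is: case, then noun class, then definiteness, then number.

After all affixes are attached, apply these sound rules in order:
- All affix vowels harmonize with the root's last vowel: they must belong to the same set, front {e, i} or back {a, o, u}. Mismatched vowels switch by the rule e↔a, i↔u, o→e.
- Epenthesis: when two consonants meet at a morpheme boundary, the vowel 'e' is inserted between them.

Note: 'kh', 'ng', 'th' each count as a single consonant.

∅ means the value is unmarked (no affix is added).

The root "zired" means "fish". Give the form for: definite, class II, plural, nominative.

Attach case nominative b- → bzired.
Attach noun class class II di- → dibzired.
Attach definiteness definite e- (before consonant 'd') → edibzired.
Attach number plural ob- → obedibzired.
Apply vowel harmony: obedibzired → ebedibzired.
Apply epenthesis: ebedibzired → ebedibezired.

ebedibezired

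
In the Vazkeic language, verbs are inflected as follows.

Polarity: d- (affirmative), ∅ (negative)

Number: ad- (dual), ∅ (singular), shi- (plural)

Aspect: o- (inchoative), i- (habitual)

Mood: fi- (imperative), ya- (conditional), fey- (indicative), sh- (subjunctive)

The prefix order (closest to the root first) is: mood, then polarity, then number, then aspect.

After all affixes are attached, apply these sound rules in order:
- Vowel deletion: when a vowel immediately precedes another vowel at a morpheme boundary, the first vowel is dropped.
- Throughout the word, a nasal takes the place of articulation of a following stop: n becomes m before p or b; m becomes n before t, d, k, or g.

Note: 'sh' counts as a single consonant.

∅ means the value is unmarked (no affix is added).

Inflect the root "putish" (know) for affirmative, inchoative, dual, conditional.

addyaputish

Attach mood conditional ya- → yaputish.
Attach polarity affirmative d- → dyaputish.
Attach number dual ad- → addyaputish.
Attach aspect inchoative o- → oaddyaputish.
Apply vowel deletion: oaddyaputish → addyaputish.
Nasal assimilation: no change.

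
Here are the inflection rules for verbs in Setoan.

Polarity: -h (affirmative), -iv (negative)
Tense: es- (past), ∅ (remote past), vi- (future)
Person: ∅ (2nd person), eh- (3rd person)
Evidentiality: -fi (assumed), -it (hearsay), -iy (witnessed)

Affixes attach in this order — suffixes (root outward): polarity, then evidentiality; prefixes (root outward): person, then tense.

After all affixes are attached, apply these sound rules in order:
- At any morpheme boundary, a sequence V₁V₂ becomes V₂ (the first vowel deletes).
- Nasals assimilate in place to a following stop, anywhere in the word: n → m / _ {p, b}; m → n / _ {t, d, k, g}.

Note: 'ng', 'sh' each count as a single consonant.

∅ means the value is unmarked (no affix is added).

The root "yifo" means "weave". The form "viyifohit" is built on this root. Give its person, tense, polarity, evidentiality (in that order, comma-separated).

Segment: vi-yifo-h-it.
person: ∅ → 2nd person.
tense: vi- → future.
polarity: -h → affirmative.
evidentiality: -it → hearsay.

2nd person, future, affirmative, hearsay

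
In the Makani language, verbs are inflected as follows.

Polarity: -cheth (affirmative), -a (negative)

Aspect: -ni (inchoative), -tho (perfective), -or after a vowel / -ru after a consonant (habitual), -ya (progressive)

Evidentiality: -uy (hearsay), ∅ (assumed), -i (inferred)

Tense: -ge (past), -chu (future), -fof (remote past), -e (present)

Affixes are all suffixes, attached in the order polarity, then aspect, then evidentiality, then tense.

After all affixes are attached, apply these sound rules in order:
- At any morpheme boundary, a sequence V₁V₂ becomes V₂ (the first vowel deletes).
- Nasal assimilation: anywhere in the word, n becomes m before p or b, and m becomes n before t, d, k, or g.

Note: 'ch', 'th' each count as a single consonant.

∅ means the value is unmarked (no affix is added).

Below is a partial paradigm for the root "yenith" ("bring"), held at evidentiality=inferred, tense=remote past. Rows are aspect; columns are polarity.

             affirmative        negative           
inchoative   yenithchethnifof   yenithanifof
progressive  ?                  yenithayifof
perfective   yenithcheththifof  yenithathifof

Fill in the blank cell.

Attach polarity affirmative -cheth → yenithcheth.
Attach aspect progressive -ya → yenithchethya.
Attach evidentiality inferred -i → yenithchethyai.
Attach tense remote past -fof → yenithchethyaifof.
Apply vowel deletion: yenithchethyaifof → yenithchethyifof.
Nasal assimilation: no change.

yenithchethyifof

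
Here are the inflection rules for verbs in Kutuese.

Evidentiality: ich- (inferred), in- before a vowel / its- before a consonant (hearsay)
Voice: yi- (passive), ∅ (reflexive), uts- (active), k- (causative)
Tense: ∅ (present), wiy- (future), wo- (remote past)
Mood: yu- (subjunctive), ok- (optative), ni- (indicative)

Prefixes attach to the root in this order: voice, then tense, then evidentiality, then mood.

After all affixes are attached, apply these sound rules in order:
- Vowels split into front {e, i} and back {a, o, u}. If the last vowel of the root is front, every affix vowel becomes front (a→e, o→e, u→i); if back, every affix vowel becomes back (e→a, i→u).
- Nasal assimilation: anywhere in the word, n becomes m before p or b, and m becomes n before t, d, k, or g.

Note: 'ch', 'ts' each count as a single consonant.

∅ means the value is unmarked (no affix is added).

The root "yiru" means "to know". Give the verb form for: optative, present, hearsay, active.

okunutsyiru

Attach voice active uts- → utsyiru.
tense = present: zero marking, form stays utsyiru.
Attach evidentiality hearsay in- (before vowel 'u') → inutsyiru.
Attach mood optative ok- → okinutsyiru.
Apply vowel harmony: okinutsyiru → okunutsyiru.
Nasal assimilation: no change.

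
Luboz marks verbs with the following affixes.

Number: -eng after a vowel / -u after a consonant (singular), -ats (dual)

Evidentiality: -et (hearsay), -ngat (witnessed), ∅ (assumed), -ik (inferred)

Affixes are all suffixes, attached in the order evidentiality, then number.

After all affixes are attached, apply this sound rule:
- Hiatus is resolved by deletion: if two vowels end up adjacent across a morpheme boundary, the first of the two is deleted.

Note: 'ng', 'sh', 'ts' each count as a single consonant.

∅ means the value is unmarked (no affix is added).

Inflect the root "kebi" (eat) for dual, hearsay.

kebetats

Attach evidentiality hearsay -et → kebiet.
Attach number dual -ats → kebietats.
Apply vowel deletion: kebietats → kebetats.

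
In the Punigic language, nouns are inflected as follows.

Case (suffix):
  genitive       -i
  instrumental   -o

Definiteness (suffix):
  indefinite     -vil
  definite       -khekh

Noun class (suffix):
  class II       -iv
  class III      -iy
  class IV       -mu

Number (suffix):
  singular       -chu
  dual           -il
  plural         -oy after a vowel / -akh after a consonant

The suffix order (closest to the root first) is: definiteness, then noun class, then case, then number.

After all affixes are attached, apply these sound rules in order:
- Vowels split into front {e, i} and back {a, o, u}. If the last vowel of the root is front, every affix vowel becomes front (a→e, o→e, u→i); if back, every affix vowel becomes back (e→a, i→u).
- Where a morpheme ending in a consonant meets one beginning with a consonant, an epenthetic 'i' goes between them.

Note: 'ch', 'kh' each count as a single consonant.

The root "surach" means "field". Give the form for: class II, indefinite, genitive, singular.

Attach definiteness indefinite -vil → surachvil.
Attach noun class class II -iv → surachviliv.
Attach case genitive -i → surachvilivi.
Attach number singular -chu → surachvilivichu.
Apply vowel harmony: surachvilivichu → surachvuluvuchu.
Apply epenthesis: surachvuluvuchu → surachivuluvuchu.

surachivuluvuchu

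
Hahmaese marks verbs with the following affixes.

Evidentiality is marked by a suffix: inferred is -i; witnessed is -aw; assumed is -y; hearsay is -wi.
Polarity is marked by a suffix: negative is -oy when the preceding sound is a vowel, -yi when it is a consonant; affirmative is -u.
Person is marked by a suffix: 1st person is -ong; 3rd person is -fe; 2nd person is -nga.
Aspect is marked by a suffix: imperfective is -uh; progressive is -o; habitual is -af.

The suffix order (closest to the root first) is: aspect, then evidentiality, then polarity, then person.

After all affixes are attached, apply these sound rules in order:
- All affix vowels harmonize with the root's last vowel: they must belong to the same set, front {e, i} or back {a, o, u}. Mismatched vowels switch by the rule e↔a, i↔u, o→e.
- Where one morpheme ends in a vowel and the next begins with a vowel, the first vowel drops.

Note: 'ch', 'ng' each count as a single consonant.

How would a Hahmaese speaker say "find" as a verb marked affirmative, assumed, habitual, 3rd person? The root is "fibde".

fibdefyife

Attach aspect habitual -af → fibdeaf.
Attach evidentiality assumed -y → fibdeafy.
Attach polarity affirmative -u → fibdeafyu.
Attach person 3rd person -fe → fibdeafyufe.
Apply vowel harmony: fibdeafyufe → fibdeefyife.
Apply vowel deletion: fibdeefyife → fibdefyife.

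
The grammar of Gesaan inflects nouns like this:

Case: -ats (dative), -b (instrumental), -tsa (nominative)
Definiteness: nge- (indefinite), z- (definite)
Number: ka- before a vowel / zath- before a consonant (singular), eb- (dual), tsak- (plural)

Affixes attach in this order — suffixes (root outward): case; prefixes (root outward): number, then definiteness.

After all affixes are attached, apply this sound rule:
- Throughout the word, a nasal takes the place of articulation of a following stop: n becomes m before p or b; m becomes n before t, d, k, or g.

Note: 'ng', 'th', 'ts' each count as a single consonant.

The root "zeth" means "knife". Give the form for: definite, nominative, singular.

Attach number singular zath- (before consonant 'z') → zathzeth.
Attach case nominative -tsa → zathzethtsa.
Attach definiteness definite z- → zzathzethtsa.
Nasal assimilation: no change.

zzathzethtsa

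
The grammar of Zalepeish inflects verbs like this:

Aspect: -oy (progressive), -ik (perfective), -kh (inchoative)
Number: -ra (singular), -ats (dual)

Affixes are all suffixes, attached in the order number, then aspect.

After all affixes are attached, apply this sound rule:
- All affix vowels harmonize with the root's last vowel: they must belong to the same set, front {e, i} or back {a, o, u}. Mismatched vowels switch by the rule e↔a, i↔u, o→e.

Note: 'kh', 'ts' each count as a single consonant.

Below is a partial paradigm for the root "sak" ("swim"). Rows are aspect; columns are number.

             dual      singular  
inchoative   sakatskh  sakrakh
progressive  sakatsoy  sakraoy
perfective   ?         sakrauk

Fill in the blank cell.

sakatsuk

Attach number dual -ats → sakats.
Attach aspect perfective -ik → sakatsik.
Apply vowel harmony: sakatsik → sakatsuk.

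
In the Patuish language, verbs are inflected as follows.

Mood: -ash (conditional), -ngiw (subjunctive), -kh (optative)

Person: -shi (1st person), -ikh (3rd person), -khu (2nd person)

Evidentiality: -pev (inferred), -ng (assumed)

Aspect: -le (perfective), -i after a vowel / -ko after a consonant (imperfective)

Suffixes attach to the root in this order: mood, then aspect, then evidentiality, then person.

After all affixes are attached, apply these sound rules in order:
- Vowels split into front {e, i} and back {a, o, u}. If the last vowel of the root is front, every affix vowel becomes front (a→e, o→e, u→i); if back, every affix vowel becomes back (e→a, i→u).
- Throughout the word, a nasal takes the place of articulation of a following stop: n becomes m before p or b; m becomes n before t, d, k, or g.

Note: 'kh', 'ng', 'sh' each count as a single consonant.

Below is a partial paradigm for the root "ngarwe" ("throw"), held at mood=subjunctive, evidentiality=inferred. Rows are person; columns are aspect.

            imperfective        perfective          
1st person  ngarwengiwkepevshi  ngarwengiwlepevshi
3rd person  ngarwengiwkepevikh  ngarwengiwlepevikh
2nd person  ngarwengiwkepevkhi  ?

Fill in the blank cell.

Attach mood subjunctive -ngiw → ngarwengiw.
Attach aspect perfective -le → ngarwengiwle.
Attach evidentiality inferred -pev → ngarwengiwlepev.
Attach person 2nd person -khu → ngarwengiwlepevkhu.
Apply vowel harmony: ngarwengiwlepevkhu → ngarwengiwlepevkhi.
Nasal assimilation: no change.

ngarwengiwlepevkhi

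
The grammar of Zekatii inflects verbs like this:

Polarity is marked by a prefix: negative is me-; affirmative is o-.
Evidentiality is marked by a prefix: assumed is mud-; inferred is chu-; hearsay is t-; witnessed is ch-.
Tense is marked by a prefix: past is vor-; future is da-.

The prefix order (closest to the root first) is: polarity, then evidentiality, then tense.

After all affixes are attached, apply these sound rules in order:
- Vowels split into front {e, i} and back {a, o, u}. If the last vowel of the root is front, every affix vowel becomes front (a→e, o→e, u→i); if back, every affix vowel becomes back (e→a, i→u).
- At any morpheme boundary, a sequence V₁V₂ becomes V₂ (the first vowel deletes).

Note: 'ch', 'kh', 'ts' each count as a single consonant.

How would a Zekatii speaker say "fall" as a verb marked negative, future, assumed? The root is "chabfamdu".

Attach polarity negative me- → mechabfamdu.
Attach evidentiality assumed mud- → mudmechabfamdu.
Attach tense future da- → damudmechabfamdu.
Apply vowel harmony: damudmechabfamdu → damudmachabfamdu.
Vowel deletion: no change.

damudmachabfamdu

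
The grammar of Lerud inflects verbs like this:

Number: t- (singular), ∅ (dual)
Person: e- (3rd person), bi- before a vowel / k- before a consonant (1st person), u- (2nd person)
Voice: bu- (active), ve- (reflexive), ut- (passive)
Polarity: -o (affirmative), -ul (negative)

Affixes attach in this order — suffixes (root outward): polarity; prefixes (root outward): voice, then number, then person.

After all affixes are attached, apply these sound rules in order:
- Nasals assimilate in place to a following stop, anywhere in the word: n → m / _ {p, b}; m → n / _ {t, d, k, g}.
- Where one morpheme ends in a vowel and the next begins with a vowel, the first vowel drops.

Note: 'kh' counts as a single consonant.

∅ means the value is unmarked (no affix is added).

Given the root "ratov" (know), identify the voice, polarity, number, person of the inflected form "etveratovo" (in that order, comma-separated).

reflexive, affirmative, singular, 3rd person

Segment: e-t-ve-ratov-o.
voice: ve- → reflexive.
polarity: -o → affirmative.
number: t- → singular.
person: e- → 3rd person.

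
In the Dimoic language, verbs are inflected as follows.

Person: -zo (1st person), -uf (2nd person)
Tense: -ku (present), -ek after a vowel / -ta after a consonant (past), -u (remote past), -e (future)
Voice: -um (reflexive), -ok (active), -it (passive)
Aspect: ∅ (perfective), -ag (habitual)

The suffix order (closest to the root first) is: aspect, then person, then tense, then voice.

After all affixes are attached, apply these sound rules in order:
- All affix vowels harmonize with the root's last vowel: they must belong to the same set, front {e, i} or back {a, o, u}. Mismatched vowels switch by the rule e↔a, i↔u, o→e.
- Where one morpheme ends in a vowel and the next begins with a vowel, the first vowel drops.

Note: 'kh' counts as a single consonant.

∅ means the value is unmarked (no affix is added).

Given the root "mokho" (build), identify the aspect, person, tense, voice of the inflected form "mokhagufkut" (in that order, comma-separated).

habitual, 2nd person, present, passive

Segment: mokho-ag-uf-ku-it.
aspect: -ag → habitual.
person: -uf → 2nd person.
tense: -ku → present.
voice: -it → passive.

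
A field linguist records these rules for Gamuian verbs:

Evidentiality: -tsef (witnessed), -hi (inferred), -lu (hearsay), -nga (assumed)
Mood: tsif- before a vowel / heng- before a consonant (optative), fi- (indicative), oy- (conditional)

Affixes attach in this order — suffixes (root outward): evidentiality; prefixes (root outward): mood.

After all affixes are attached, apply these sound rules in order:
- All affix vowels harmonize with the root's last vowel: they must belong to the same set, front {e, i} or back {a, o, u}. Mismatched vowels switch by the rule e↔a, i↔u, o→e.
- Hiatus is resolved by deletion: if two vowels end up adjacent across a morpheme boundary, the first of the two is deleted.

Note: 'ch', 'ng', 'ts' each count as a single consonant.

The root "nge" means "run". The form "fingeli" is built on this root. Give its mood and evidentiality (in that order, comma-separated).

Segment: fi-nge-lu.
mood: fi- → indicative.
evidentiality: -lu → hearsay.

indicative, hearsay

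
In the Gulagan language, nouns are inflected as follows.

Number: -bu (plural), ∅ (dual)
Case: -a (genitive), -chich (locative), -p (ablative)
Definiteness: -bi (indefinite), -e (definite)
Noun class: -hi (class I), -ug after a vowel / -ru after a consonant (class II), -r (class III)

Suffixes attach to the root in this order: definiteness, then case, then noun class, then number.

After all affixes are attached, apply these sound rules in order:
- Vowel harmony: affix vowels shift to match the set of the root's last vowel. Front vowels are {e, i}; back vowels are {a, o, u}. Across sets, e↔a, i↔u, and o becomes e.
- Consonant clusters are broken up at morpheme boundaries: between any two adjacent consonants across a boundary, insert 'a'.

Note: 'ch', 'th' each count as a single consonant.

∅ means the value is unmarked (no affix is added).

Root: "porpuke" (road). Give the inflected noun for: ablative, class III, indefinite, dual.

porpukebipar

Attach definiteness indefinite -bi → porpukebi.
Attach case ablative -p → porpukebip.
Attach noun class class III -r → porpukebipr.
number = dual: zero marking, form stays porpukebipr.
Vowel harmony: no change.
Apply epenthesis: porpukebipr → porpukebipar.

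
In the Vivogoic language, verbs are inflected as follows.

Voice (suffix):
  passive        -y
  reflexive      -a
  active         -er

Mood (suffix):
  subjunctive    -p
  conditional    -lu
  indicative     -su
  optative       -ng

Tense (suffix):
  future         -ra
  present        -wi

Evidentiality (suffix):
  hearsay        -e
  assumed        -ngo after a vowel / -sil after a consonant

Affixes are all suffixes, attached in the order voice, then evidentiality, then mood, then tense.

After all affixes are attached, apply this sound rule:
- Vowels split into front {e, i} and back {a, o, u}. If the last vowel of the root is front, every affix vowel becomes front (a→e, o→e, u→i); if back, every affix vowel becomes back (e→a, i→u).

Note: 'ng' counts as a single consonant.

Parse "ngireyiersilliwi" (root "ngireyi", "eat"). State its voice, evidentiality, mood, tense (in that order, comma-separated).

active, assumed, conditional, present

Segment: ngireyi-er-sil-lu-wi.
voice: -er → active.
evidentiality: -ngo/sil → assumed.
mood: -lu → conditional.
tense: -wi → present.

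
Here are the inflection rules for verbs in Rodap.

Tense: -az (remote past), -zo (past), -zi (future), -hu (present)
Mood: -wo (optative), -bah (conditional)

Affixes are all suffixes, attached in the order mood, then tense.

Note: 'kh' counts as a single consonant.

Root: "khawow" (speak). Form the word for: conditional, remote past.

khawowbahaz

Attach mood conditional -bah → khawowbah.
Attach tense remote past -az → khawowbahaz.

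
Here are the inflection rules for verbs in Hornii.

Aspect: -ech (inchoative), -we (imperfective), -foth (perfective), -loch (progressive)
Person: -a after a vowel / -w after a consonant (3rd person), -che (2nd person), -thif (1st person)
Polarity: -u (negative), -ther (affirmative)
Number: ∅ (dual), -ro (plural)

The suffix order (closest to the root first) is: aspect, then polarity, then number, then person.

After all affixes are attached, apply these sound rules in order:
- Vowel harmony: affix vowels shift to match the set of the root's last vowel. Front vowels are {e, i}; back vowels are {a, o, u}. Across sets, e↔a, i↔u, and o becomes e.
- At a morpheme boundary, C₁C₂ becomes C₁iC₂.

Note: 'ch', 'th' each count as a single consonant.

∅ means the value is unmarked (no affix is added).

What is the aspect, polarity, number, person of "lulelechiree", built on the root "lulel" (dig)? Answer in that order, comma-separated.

Segment: lulel-ech-u-ro-a.
aspect: -ech → inchoative.
polarity: -u → negative.
number: -ro → plural.
person: -a/w → 3rd person.

inchoative, negative, plural, 3rd person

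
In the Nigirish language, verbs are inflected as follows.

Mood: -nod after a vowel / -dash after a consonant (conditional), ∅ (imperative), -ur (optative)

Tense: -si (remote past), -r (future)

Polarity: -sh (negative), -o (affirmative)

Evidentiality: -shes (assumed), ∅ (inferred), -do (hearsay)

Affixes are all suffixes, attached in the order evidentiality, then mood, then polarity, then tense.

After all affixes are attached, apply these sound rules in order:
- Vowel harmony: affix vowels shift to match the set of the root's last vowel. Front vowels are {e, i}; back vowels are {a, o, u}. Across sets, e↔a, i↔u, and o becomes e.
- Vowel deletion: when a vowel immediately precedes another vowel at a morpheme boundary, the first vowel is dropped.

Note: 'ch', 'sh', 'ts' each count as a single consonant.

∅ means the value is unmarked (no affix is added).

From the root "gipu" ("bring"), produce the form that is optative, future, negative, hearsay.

Attach evidentiality hearsay -do → gipudo.
Attach mood optative -ur → gipudour.
Attach polarity negative -sh → gipudoursh.
Attach tense future -r → gipudourshr.
Vowel harmony: no change.
Apply vowel deletion: gipudourshr → gipudurshr.

gipudurshr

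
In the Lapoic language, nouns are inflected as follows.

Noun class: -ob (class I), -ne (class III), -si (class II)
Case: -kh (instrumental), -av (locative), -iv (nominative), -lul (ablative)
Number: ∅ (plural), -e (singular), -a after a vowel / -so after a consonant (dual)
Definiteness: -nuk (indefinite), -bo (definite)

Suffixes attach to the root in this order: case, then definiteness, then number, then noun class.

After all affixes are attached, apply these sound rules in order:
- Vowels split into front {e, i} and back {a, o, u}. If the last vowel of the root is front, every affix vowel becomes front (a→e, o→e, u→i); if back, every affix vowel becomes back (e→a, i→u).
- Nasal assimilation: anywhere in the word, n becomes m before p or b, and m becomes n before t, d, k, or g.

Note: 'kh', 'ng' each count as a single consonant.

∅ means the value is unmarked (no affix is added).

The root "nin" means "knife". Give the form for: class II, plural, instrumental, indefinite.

Attach case instrumental -kh → ninkh.
Attach definiteness indefinite -nuk → ninkhnuk.
number = plural: zero marking, form stays ninkhnuk.
Attach noun class class II -si → ninkhnuksi.
Apply vowel harmony: ninkhnuksi → ninkhniksi.
Nasal assimilation: no change.

ninkhniksi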